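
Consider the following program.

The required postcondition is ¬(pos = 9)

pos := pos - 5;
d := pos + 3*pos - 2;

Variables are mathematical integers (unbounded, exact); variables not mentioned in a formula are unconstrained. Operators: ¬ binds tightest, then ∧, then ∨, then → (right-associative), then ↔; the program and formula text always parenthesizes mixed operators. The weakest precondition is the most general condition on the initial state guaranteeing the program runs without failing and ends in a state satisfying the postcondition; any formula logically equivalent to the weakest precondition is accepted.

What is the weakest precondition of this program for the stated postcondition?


Working backward. After the program, ¬(pos = 9) must hold.
Before d := pos + 3*pos - 2: ¬(pos = 9)
Before pos := pos - 5: ¬(pos = 14)
Answer: WP = ¬(pos = 14)


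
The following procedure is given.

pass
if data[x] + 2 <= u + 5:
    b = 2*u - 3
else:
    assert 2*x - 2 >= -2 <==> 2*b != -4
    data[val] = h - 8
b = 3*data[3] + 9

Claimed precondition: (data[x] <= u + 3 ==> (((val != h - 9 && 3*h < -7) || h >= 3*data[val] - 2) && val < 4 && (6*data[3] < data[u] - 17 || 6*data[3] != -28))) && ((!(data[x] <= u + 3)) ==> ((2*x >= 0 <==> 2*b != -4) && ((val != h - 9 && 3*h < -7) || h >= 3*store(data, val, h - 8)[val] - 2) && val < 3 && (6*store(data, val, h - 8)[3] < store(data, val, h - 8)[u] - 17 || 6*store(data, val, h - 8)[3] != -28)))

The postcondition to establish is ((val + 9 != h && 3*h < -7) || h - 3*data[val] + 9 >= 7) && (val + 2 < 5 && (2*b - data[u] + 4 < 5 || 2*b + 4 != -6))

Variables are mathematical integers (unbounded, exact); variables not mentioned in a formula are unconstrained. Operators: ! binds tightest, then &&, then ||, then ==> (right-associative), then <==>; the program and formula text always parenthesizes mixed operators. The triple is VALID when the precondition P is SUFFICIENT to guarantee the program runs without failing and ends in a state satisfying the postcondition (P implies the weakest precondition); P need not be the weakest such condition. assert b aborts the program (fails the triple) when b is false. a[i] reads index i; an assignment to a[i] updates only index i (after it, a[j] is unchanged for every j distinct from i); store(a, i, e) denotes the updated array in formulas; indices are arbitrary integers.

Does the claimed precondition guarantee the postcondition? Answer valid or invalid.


Working backward. After the program, the postcondition ((val + 9 != h && 3*h < -7) || h - 3*data[val] + 9 >= 7) && (val + 2 < 5 && (2*b - data[u] + 4 < 5 || 2*b + 4 != -6)) must hold; in canonical form it is ((val != h - 9 && 3*h < -7) || h >= 3*data[val] - 2) && val < 3 && (2*b < data[u] + 1 || 2*b != -10).
Before b := 3*data[3] + 9: ((val != h - 9 && 3*h < -7) || h >= 3*data[val] - 2) && val < 3 && (6*data[3] < data[u] - 17 || 6*data[3] != -28)
Then branch requires ((val != h - 9 && 3*h < -7) || h >= 3*data[val] - 2) && val < 3 && (6*data[3] < data[u] - 17 || 6*data[3] != -28); else branch requires (2*x >= 0 <==> 2*b != -4) && ((val != h - 9 && 3*h < -7) || h >= 3*store(data, val, h - 8)[val] - 2) && val < 3 && (6*store(data, val, h - 8)[3] < store(data, val, h - 8)[u] - 17 || 6*store(data, val, h - 8)[3] != -28).
Before the if: (data[x] <= u + 3 ==> (((val != h - 9 && 3*h < -7) || h >= 3*data[val] - 2) && val < 3 && (6*data[3] < data[u] - 17 || 6*data[3] != -28))) && ((!(data[x] <= u + 3)) ==> ((2*x >= 0 <==> 2*b != -4) && ((val != h - 9 && 3*h < -7) || h >= 3*store(data, val, h - 8)[val] - 2) && val < 3 && (6*store(data, val, h - 8)[3] < store(data, val, h - 8)[u] - 17 || 6*store(data, val, h - 8)[3] != -28)))
Before skip: (data[x] <= u + 3 ==> (((val != h - 9 && 3*h < -7) || h >= 3*data[val] - 2) && val < 3 && (6*data[3] < data[u] - 17 || 6*data[3] != -28))) && ((!(data[x] <= u + 3)) ==> ((2*x >= 0 <==> 2*b != -4) && ((val != h - 9 && 3*h < -7) || h >= 3*store(data, val, h - 8)[val] - 2) && val < 3 && (6*store(data, val, h - 8)[3] < store(data, val, h - 8)[u] - 17 || 6*store(data, val, h - 8)[3] != -28)))
The weakest precondition is (data[x] <= u + 3 ==> (((val != h - 9 && 3*h < -7) || h >= 3*data[val] - 2) && val < 3 && (6*data[3] < data[u] - 17 || 6*data[3] != -28))) && ((!(data[x] <= u + 3)) ==> ((2*x >= 0 <==> 2*b != -4) && ((val != h - 9 && 3*h < -7) || h >= 3*store(data, val, h - 8)[val] - 2) && val < 3 && (6*store(data, val, h - 8)[3] < store(data, val, h - 8)[u] - 17 || 6*store(data, val, h - 8)[3] != -28))).
Check whether (data[x] <= u + 3 ==> (((val != h - 9 && 3*h < -7) || h >= 3*data[val] - 2) && val < 4 && (6*data[3] < data[u] - 17 || 6*data[3] != -28))) && ((!(data[x] <= u + 3)) ==> ((2*x >= 0 <==> 2*b != -4) && ((val != h - 9 && 3*h < -7) || h >= 3*store(data, val, h - 8)[val] - 2) && val < 3 && (6*store(data, val, h - 8)[3] < store(data, val, h - 8)[u] - 17 || 6*store(data, val, h - 8)[3] != -28))) implies it.
Countermodel: at the initial state b = 0, data = {[-3] = 0, [0] = 0, [3] = 0, elsewhere 0}, h = -3, u = -3, val = 3, x = 0, the precondition holds but the weakest precondition fails.
Answer: invalid


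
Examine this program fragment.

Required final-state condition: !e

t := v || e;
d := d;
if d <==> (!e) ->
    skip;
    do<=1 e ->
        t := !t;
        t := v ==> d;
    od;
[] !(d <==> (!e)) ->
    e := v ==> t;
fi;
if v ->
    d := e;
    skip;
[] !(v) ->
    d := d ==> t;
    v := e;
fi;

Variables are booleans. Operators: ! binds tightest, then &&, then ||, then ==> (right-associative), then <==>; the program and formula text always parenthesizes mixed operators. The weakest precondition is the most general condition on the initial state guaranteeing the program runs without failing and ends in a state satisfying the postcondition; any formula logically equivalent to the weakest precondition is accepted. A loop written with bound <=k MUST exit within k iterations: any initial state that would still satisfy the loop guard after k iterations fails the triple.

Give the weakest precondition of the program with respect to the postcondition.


Working backward. After the program, !e must hold.
Then branch requires !e; else branch requires !e.
Before the if: (v ==> (!e)) && ((!v) ==> (!e))
Then branch requires (e ==> ((!e) && (v ==> (!e)) && ((!v) ==> (!e)))) && ((!e) ==> ((v ==> (!e)) && ((!v) ==> (!e)))); else branch requires (v ==> (!(v ==> t))) && ((!v) ==> (!(v ==> t))).
Before the if: ((d <==> (!e)) ==> ((e ==> ((!e) && (v ==> (!e)) && ((!v) ==> (!e)))) && ((!e) ==> ((v ==> (!e)) && ((!v) ==> (!e)))))) && ((!(d <==> (!e))) ==> ((v ==> (!(v ==> t))) && ((!v) ==> (!(v ==> t)))))
Before d := d: ((d <==> (!e)) ==> ((e ==> ((!e) && (v ==> (!e)) && ((!v) ==> (!e)))) && ((!e) ==> ((v ==> (!e)) && ((!v) ==> (!e)))))) && ((!(d <==> (!e))) ==> ((v ==> (!(v ==> t))) && ((!v) ==> (!(v ==> t)))))
Before t := v || e: ((d <==> (!e)) ==> ((e ==> ((!e) && (v ==> (!e)) && ((!v) ==> (!e)))) && ((!e) ==> ((v ==> (!e)) && ((!v) ==> (!e)))))) && ((!(d <==> (!e))) ==> ((v ==> (!(v ==> (v || e)))) && ((!v) ==> (!(v ==> (v || e))))))
Answer: WP = ((d <==> (!e)) ==> ((e ==> ((!e) && (v ==> (!e)) && ((!v) ==> (!e)))) && ((!e) ==> ((v ==> (!e)) && ((!v) ==> (!e)))))) && ((!(d <==> (!e))) ==> ((v ==> (!(v ==> (v || e)))) && ((!v) ==> (!(v ==> (v || e))))))


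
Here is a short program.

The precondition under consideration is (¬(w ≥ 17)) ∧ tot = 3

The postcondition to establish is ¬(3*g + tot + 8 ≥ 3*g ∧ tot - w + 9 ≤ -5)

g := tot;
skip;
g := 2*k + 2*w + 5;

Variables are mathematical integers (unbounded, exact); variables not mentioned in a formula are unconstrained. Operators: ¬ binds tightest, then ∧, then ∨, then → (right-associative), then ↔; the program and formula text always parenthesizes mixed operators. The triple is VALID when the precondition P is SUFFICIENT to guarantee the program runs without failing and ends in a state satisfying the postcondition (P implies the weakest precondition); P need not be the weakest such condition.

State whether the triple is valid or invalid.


Working backward. After the program, the postcondition ¬(3*g + tot + 8 ≥ 3*g ∧ tot - w + 9 ≤ -5) must hold; in canonical form it is ¬(tot ≥ -8 ∧ tot ≤ w - 14).
Before g := 2*k + 2*w + 5: ¬(tot ≥ -8 ∧ tot ≤ w - 14)
Before skip: ¬(tot ≥ -8 ∧ tot ≤ w - 14)
Before g := tot: ¬(tot ≥ -8 ∧ tot ≤ w - 14)
The weakest precondition is ¬(tot ≥ -8 ∧ tot ≤ w - 14).
Check whether (¬(w ≥ 17)) ∧ tot = 3 implies it.
Every state satisfying the precondition satisfies the weakest precondition: the implication holds.
Answer: valid


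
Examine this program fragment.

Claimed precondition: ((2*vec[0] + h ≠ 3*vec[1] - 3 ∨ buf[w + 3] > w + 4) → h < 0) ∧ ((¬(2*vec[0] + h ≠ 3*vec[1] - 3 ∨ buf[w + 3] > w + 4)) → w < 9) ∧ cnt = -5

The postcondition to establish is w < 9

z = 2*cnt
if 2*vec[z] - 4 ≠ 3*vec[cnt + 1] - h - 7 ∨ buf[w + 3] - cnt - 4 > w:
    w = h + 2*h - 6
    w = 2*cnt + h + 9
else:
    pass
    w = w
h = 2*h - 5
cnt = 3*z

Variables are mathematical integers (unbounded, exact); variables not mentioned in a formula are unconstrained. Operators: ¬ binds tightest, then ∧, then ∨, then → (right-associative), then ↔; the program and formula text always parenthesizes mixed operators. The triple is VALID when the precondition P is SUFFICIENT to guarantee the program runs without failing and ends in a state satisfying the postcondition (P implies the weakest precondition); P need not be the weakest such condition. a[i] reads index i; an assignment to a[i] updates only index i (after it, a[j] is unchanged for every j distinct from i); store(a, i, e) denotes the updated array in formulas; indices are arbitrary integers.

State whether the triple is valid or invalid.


Working backward. After the program, w < 9 must hold.
Before cnt := 3*z: w < 9
Before h := 2*h - 5: w < 9
Then branch requires 2*cnt + h < 0; else branch requires w < 9.
Before the if: ((2*vec[z] + h ≠ 3*vec[cnt + 1] - 3 ∨ buf[w + 3] > cnt + w + 4) → 2*cnt + h < 0) ∧ ((¬(2*vec[z] + h ≠ 3*vec[cnt + 1] - 3 ∨ buf[w + 3] > cnt + w + 4)) → w < 9)
Before z := 2*cnt: ((2*vec[2*cnt] + h ≠ 3*vec[cnt + 1] - 3 ∨ buf[w + 3] > cnt + w + 4) → 2*cnt + h < 0) ∧ ((¬(2*vec[2*cnt] + h ≠ 3*vec[cnt + 1] - 3 ∨ buf[w + 3] > cnt + w + 4)) → w < 9)
The weakest precondition is ((2*vec[2*cnt] + h ≠ 3*vec[cnt + 1] - 3 ∨ buf[w + 3] > cnt + w + 4) → 2*cnt + h < 0) ∧ ((¬(2*vec[2*cnt] + h ≠ 3*vec[cnt + 1] - 3 ∨ buf[w + 3] > cnt + w + 4)) → w < 9).
Check whether ((2*vec[0] + h ≠ 3*vec[1] - 3 ∨ buf[w + 3] > w + 4) → h < 0) ∧ ((¬(2*vec[0] + h ≠ 3*vec[1] - 3 ∨ buf[w + 3] > w + 4)) → w < 9) ∧ cnt = -5 implies it.
Countermodel: at the initial state buf = {[-10] = 0, [-4] = 0, [0] = 0, [1] = 0, [3] = 0, elsewhere 0}, cnt = -5, h = 12, vec = {[-10] = 11794, [-4] = -27727, [0] = 90456, [1] = 60309, [3] = 60309, elsewhere 60309}, w = 0, the precondition holds but the weakest precondition fails.
Answer: invalid


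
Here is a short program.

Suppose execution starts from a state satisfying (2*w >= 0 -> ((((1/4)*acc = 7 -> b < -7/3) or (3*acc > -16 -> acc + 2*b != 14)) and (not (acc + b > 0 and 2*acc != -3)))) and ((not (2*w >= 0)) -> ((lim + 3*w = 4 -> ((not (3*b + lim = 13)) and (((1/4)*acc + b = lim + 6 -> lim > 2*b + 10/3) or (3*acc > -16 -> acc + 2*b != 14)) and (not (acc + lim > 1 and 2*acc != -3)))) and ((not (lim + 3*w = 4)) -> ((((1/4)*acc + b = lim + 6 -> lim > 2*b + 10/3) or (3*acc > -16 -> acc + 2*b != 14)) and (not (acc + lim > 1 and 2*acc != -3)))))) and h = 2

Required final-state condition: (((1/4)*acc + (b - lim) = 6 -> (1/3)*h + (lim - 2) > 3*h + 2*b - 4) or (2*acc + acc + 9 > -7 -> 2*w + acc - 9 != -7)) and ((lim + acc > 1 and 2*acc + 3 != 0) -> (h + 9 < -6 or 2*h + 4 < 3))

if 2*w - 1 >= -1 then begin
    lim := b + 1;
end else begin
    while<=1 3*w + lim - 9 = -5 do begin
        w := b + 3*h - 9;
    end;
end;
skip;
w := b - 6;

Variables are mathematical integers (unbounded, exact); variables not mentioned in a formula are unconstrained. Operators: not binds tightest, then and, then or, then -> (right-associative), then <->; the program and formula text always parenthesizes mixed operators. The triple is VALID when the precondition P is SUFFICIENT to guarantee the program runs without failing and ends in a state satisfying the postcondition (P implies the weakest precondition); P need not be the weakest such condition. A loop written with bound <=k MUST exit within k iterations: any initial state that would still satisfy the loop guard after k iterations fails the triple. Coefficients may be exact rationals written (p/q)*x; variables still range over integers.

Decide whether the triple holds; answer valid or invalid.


Working backward. After the program, the postcondition (((1/4)*acc + (b - lim) = 6 -> (1/3)*h + (lim - 2) > 3*h + 2*b - 4) or (2*acc + acc + 9 > -7 -> 2*w + acc - 9 != -7)) and ((lim + acc > 1 and 2*acc + 3 != 0) -> (h + 9 < -6 or 2*h + 4 < 3)) must hold; in canonical form it is (((1/4)*acc + b = lim + 6 -> lim > 2*b + (8/3)*h - 2) or (3*acc > -16 -> acc + 2*w != 2)) and ((acc + lim > 1 and 2*acc != -3) -> (h < -15 or 2*h < -1)).
Before w := b - 6: (((1/4)*acc + b = lim + 6 -> lim > 2*b + (8/3)*h - 2) or (3*acc > -16 -> acc + 2*b != 14)) and ((acc + lim > 1 and 2*acc != -3) -> (h < -15 or 2*h < -1))
Before skip: (((1/4)*acc + b = lim + 6 -> lim > 2*b + (8/3)*h - 2) or (3*acc > -16 -> acc + 2*b != 14)) and ((acc + lim > 1 and 2*acc != -3) -> (h < -15 or 2*h < -1))
Then branch requires (((1/4)*acc = 7 -> b + (8/3)*h < 3) or (3*acc > -16 -> acc + 2*b != 14)) and ((acc + b > 0 and 2*acc != -3) -> (h < -15 or 2*h < -1)); else branch requires (lim + 3*w = 4 -> ((not (3*b + 9*h + lim = 31)) and (((1/4)*acc + b = lim + 6 -> lim > 2*b + (8/3)*h - 2) or (3*acc > -16 -> acc + 2*b != 14)) and ((acc + lim > 1 and 2*acc != -3) -> (h < -15 or 2*h < -1)))) and ((not (lim + 3*w = 4)) -> ((((1/4)*acc + b = lim + 6 -> lim > 2*b + (8/3)*h - 2) or (3*acc > -16 -> acc + 2*b != 14)) and ((acc + lim > 1 and 2*acc != -3) -> (h < -15 or 2*h < -1)))).
Before the if: (2*w >= 0 -> ((((1/4)*acc = 7 -> b + (8/3)*h < 3) or (3*acc > -16 -> acc + 2*b != 14)) and ((acc + b > 0 and 2*acc != -3) -> (h < -15 or 2*h < -1)))) and ((not (2*w >= 0)) -> ((lim + 3*w = 4 -> ((not (3*b + 9*h + lim = 31)) and (((1/4)*acc + b = lim + 6 -> lim > 2*b + (8/3)*h - 2) or (3*acc > -16 -> acc + 2*b != 14)) and ((acc + lim > 1 and 2*acc != -3) -> (h < -15 or 2*h < -1)))) and ((not (lim + 3*w = 4)) -> ((((1/4)*acc + b = lim + 6 -> lim > 2*b + (8/3)*h - 2) or (3*acc > -16 -> acc + 2*b != 14)) and ((acc + lim > 1 and 2*acc != -3) -> (h < -15 or 2*h < -1))))))
The weakest precondition is (2*w >= 0 -> ((((1/4)*acc = 7 -> b + (8/3)*h < 3) or (3*acc > -16 -> acc + 2*b != 14)) and ((acc + b > 0 and 2*acc != -3) -> (h < -15 or 2*h < -1)))) and ((not (2*w >= 0)) -> ((lim + 3*w = 4 -> ((not (3*b + 9*h + lim = 31)) and (((1/4)*acc + b = lim + 6 -> lim > 2*b + (8/3)*h - 2) or (3*acc > -16 -> acc + 2*b != 14)) and ((acc + lim > 1 and 2*acc != -3) -> (h < -15 or 2*h < -1)))) and ((not (lim + 3*w = 4)) -> ((((1/4)*acc + b = lim + 6 -> lim > 2*b + (8/3)*h - 2) or (3*acc > -16 -> acc + 2*b != 14)) and ((acc + lim > 1 and 2*acc != -3) -> (h < -15 or 2*h < -1)))))).
Check whether (2*w >= 0 -> ((((1/4)*acc = 7 -> b < -7/3) or (3*acc > -16 -> acc + 2*b != 14)) and (not (acc + b > 0 and 2*acc != -3)))) and ((not (2*w >= 0)) -> ((lim + 3*w = 4 -> ((not (3*b + lim = 13)) and (((1/4)*acc + b = lim + 6 -> lim > 2*b + 10/3) or (3*acc > -16 -> acc + 2*b != 14)) and (not (acc + lim > 1 and 2*acc != -3)))) and ((not (lim + 3*w = 4)) -> ((((1/4)*acc + b = lim + 6 -> lim > 2*b + 10/3) or (3*acc > -16 -> acc + 2*b != 14)) and (not (acc + lim > 1 and 2*acc != -3)))))) and h = 2 implies it.
Every state satisfying the precondition satisfies the weakest precondition: the implication holds.
Answer: valid


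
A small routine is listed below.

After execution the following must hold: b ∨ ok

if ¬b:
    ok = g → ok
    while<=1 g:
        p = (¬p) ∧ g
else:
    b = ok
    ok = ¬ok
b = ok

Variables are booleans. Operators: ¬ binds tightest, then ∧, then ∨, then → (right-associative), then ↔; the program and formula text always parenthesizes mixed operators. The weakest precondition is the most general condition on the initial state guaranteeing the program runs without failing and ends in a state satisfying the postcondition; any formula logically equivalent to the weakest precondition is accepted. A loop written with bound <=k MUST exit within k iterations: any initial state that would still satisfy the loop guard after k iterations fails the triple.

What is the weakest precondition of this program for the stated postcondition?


Working backward. After the program, b ∨ ok must hold.
Before b := ok: ok
Then branch requires (g → ((¬g) ∧ (g → ok))) ∧ ((¬g) → (g → ok)); else branch requires ¬ok.
Before the if: ((¬b) → ((g → ((¬g) ∧ (g → ok))) ∧ ((¬g) → (g → ok)))) ∧ (b → (¬ok))
Answer: WP = ((¬b) → ((g → ((¬g) ∧ (g → ok))) ∧ ((¬g) → (g → ok)))) ∧ (b → (¬ok))


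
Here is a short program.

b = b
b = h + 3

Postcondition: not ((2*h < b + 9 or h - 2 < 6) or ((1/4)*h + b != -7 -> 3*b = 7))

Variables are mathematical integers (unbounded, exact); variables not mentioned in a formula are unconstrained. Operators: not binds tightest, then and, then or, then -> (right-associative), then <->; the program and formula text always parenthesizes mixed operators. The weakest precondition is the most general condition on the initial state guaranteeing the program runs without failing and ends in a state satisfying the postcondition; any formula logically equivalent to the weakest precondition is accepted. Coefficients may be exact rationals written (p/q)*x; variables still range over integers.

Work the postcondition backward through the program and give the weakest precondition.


Working backward. After the program, the postcondition not ((2*h < b + 9 or h - 2 < 6) or ((1/4)*h + b != -7 -> 3*b = 7)) must hold; in canonical form it is not (2*h < b + 9 or h < 8 or (b + (1/4)*h != -7 -> 3*b = 7)).
Before b := h + 3: not (h < 12 or h < 8 or ((5/4)*h != -10 -> 3*h = -2))
Before b := b: not (h < 12 or h < 8 or ((5/4)*h != -10 -> 3*h = -2))
Answer: WP = not (h < 12 or h < 8 or ((5/4)*h != -10 -> 3*h = -2))


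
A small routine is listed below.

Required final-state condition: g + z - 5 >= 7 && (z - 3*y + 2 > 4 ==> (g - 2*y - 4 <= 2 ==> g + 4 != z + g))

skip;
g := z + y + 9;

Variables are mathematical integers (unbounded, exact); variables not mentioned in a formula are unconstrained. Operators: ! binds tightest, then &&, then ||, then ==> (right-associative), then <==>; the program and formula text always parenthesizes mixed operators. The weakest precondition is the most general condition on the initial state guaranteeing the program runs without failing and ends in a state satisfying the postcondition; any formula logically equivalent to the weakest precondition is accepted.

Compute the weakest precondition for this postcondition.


Working backward. After the program, the postcondition g + z - 5 >= 7 && (z - 3*y + 2 > 4 ==> (g - 2*y - 4 <= 2 ==> g + 4 != z + g)) must hold; in canonical form it is g + z >= 12 && (z > 3*y + 2 ==> (g <= 2*y + 6 ==> z != 4)).
Before g := z + y + 9: y + 2*z >= 3 && (z > 3*y + 2 ==> (z <= y - 3 ==> z != 4))
Before skip: y + 2*z >= 3 && (z > 3*y + 2 ==> (z <= y - 3 ==> z != 4))
Answer: WP = y + 2*z >= 3 && (z > 3*y + 2 ==> (z <= y - 3 ==> z != 4))


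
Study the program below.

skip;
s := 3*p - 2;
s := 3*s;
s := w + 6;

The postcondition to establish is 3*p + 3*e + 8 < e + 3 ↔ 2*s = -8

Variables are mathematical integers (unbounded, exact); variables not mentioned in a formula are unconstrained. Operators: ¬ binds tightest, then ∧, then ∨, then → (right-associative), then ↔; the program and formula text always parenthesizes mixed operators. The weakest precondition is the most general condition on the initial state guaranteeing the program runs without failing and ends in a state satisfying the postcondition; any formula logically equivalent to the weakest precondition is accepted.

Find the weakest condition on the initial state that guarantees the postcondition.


Working backward. After the program, the postcondition 3*p + 3*e + 8 < e + 3 ↔ 2*s = -8 must hold; in canonical form it is 2*e + 3*p < -5 ↔ 2*s = -8.
Before s := w + 6: 2*e + 3*p < -5 ↔ 2*w = -20
Before s := 3*s: 2*e + 3*p < -5 ↔ 2*w = -20
Before s := 3*p - 2: 2*e + 3*p < -5 ↔ 2*w = -20
Before skip: 2*e + 3*p < -5 ↔ 2*w = -20
Answer: WP = 2*e + 3*p < -5 ↔ 2*w = -20


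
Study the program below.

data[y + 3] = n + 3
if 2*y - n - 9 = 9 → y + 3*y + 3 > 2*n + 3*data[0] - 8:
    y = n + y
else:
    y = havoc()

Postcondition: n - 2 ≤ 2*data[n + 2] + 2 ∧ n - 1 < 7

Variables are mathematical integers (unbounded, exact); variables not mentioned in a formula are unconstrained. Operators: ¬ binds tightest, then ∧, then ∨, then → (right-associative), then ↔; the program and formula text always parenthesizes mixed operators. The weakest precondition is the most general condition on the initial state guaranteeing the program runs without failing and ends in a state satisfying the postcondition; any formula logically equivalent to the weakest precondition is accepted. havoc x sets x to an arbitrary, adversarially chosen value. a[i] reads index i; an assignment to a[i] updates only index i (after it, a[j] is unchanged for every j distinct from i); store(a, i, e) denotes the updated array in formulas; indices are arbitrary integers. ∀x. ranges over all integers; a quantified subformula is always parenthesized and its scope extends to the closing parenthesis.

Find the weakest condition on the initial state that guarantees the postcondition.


Working backward. After the program, the postcondition n - 2 ≤ 2*data[n + 2] + 2 ∧ n - 1 < 7 must hold; in canonical form it is n ≤ 2*data[n + 2] + 4 ∧ n < 8.
Then branch requires n ≤ 2*data[n + 2] + 4 ∧ n < 8; else branch requires n ≤ 2*data[n + 2] + 4 ∧ n < 8.
Before the if: ((2*y = n + 18 → 4*y > 3*data[0] + 2*n - 11) → (n ≤ 2*data[n + 2] + 4 ∧ n < 8)) ∧ ((¬(2*y = n + 18 → 4*y > 3*data[0] + 2*n - 11)) → (n ≤ 2*data[n + 2] + 4 ∧ n < 8))
Before data[y + 3] := n + 3: ((2*y = n + 18 → 4*y > 3*store(data, y + 3, n + 3)[0] + 2*n - 11) → (n ≤ 2*store(data, y + 3, n + 3)[n + 2] + 4 ∧ n < 8)) ∧ ((¬(2*y = n + 18 → 4*y > 3*store(data, y + 3, n + 3)[0] + 2*n - 11)) → (n ≤ 2*store(data, y + 3, n + 3)[n + 2] + 4 ∧ n < 8))
Answer: WP = ((2*y = n + 18 → 4*y > 3*store(data, y + 3, n + 3)[0] + 2*n - 11) → (n ≤ 2*store(data, y + 3, n + 3)[n + 2] + 4 ∧ n < 8)) ∧ ((¬(2*y = n + 18 → 4*y > 3*store(data, y + 3, n + 3)[0] + 2*n - 11)) → (n ≤ 2*store(data, y + 3, n + 3)[n + 2] + 4 ∧ n < 8))


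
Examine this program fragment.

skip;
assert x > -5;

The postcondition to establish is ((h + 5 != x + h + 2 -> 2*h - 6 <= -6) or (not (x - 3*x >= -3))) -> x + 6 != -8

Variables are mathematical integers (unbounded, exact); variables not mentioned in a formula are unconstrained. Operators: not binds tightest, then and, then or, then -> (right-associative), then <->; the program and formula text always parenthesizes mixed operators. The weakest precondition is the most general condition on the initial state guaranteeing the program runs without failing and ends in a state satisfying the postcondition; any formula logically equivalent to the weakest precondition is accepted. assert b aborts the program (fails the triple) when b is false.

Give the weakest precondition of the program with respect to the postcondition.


Working backward. After the program, the postcondition ((h + 5 != x + h + 2 -> 2*h - 6 <= -6) or (not (x - 3*x >= -3))) -> x + 6 != -8 must hold; in canonical form it is ((x != 3 -> 2*h <= 0) or (not (2*x <= 3))) -> x != -14.
Before assert x > -5: x > -5 and (((x != 3 -> 2*h <= 0) or (not (2*x <= 3))) -> x != -14)
Before skip: x > -5 and (((x != 3 -> 2*h <= 0) or (not (2*x <= 3))) -> x != -14)
Answer: WP = x > -5 and (((x != 3 -> 2*h <= 0) or (not (2*x <= 3))) -> x != -14)


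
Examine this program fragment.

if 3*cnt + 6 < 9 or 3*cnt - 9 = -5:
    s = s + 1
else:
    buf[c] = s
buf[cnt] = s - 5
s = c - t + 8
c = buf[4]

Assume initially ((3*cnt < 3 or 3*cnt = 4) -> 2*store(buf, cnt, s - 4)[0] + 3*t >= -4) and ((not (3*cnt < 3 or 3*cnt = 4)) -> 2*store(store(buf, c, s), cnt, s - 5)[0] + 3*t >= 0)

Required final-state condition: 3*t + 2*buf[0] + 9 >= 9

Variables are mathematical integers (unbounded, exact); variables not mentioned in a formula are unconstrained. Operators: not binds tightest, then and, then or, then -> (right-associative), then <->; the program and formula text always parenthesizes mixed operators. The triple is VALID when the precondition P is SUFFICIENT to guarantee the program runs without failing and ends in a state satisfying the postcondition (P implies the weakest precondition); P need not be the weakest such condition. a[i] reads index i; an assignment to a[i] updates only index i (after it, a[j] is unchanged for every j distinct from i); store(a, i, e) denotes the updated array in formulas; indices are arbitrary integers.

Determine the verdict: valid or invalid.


Working backward. After the program, the postcondition 3*t + 2*buf[0] + 9 >= 9 must hold; in canonical form it is 2*buf[0] + 3*t >= 0.
Before c := buf[4]: 2*buf[0] + 3*t >= 0
Before s := c - t + 8: 2*buf[0] + 3*t >= 0
Before buf[cnt] := s - 5: 2*store(buf, cnt, s - 5)[0] + 3*t >= 0
Then branch requires 2*store(buf, cnt, s - 4)[0] + 3*t >= 0; else branch requires 2*store(store(buf, c, s), cnt, s - 5)[0] + 3*t >= 0.
Before the if: ((3*cnt < 3 or 3*cnt = 4) -> 2*store(buf, cnt, s - 4)[0] + 3*t >= 0) and ((not (3*cnt < 3 or 3*cnt = 4)) -> 2*store(store(buf, c, s), cnt, s - 5)[0] + 3*t >= 0)
The weakest precondition is ((3*cnt < 3 or 3*cnt = 4) -> 2*store(buf, cnt, s - 4)[0] + 3*t >= 0) and ((not (3*cnt < 3 or 3*cnt = 4)) -> 2*store(store(buf, c, s), cnt, s - 5)[0] + 3*t >= 0).
Check whether ((3*cnt < 3 or 3*cnt = 4) -> 2*store(buf, cnt, s - 4)[0] + 3*t >= -4) and ((not (3*cnt < 3 or 3*cnt = 4)) -> 2*store(store(buf, c, s), cnt, s - 5)[0] + 3*t >= 0) implies it.
Countermodel: at the initial state buf = {[0] = -2, elsewhere -2}, c = 0, cnt = 0, s = 2, t = 1, the precondition holds but the weakest precondition fails.
Answer: invalid


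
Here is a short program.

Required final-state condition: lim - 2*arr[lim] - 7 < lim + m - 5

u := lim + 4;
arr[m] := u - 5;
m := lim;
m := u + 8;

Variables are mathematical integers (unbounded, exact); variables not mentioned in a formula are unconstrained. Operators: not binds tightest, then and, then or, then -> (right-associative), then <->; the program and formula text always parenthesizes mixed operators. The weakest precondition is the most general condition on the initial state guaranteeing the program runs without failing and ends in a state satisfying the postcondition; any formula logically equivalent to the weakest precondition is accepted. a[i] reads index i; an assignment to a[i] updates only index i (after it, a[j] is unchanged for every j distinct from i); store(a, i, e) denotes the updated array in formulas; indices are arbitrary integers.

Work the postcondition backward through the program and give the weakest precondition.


Working backward. After the program, the postcondition lim - 2*arr[lim] - 7 < lim + m - 5 must hold; in canonical form it is 2*arr[lim] + m > -2.
Before m := u + 8: 2*arr[lim] + u > -10
Before m := lim: 2*arr[lim] + u > -10
Before arr[m] := u - 5: 2*store(arr, m, u - 5)[lim] + u > -10
Before u := lim + 4: 2*store(arr, m, lim - 1)[lim] + lim > -14
Answer: WP = 2*store(arr, m, lim - 1)[lim] + lim > -14


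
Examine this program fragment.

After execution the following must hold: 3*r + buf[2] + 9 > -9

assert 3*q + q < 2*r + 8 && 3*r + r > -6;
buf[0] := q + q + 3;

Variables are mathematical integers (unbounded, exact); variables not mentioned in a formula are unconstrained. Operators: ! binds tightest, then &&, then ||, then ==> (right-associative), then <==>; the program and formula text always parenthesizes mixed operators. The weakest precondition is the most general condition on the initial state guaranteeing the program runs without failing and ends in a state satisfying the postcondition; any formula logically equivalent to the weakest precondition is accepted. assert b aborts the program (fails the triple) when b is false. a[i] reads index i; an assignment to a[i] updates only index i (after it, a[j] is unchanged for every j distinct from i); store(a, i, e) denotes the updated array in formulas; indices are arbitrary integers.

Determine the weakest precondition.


Working backward. After the program, the postcondition 3*r + buf[2] + 9 > -9 must hold; in canonical form it is buf[2] + 3*r > -18.
Before buf[0] := q + q + 3: buf[2] + 3*r > -18
Before assert 3*q + q < 2*r + 8 && 3*r + r > -6: 4*q < 2*r + 8 && 4*r > -6 && buf[2] + 3*r > -18
Answer: WP = 4*q < 2*r + 8 && 4*r > -6 && buf[2] + 3*r > -18


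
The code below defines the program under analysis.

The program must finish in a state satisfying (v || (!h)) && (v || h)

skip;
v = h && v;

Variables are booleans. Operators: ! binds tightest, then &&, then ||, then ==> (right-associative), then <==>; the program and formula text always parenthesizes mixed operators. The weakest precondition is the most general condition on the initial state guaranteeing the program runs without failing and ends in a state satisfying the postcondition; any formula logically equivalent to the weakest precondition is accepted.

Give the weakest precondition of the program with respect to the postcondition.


Working backward. After the program, (v || (!h)) && (v || h) must hold.
Before v := h && v: ((h && v) || (!h)) && ((h && v) || h)
Before skip: ((h && v) || (!h)) && ((h && v) || h)
Answer: WP = ((h && v) || (!h)) && ((h && v) || h)


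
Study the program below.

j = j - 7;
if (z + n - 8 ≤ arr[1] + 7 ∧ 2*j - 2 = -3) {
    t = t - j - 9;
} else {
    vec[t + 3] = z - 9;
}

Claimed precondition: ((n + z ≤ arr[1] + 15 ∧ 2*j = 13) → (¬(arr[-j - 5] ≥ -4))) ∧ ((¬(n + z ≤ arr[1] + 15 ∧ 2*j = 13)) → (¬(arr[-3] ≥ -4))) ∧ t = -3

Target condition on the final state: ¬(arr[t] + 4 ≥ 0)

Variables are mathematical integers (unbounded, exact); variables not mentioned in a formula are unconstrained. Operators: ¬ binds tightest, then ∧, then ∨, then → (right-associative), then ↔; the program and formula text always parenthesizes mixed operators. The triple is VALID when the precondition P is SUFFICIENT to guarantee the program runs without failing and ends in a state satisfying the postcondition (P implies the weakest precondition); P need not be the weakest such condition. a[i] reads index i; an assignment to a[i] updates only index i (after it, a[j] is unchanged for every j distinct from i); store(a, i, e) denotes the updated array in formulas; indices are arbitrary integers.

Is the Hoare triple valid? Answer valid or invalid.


Working backward. After the program, the postcondition ¬(arr[t] + 4 ≥ 0) must hold; in canonical form it is ¬(arr[t] ≥ -4).
Then branch requires ¬(arr[-j + t - 9] ≥ -4); else branch requires ¬(arr[t] ≥ -4).
Before the if: ((n + z ≤ arr[1] + 15 ∧ 2*j = -1) → (¬(arr[-j + t - 9] ≥ -4))) ∧ ((¬(n + z ≤ arr[1] + 15 ∧ 2*j = -1)) → (¬(arr[t] ≥ -4)))
Before j := j - 7: ((n + z ≤ arr[1] + 15 ∧ 2*j = 13) → (¬(arr[-j + t - 2] ≥ -4))) ∧ ((¬(n + z ≤ arr[1] + 15 ∧ 2*j = 13)) → (¬(arr[t] ≥ -4)))
The weakest precondition is ((n + z ≤ arr[1] + 15 ∧ 2*j = 13) → (¬(arr[-j + t - 2] ≥ -4))) ∧ ((¬(n + z ≤ arr[1] + 15 ∧ 2*j = 13)) → (¬(arr[t] ≥ -4))).
Check whether ((n + z ≤ arr[1] + 15 ∧ 2*j = 13) → (¬(arr[-j - 5] ≥ -4))) ∧ ((¬(n + z ≤ arr[1] + 15 ∧ 2*j = 13)) → (¬(arr[-3] ≥ -4))) ∧ t = -3 implies it.
Every state satisfying the precondition satisfies the weakest precondition: the implication holds.
Answer: valid


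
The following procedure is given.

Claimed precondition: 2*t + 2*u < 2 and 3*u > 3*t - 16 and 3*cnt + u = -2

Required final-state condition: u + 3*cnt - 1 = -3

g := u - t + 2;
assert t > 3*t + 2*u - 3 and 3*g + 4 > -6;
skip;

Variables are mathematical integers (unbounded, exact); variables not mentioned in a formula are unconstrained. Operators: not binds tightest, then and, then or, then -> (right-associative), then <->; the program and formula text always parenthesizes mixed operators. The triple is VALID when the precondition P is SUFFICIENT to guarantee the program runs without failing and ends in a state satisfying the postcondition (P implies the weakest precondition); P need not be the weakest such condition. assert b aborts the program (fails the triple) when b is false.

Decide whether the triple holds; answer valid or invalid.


Working backward. After the program, the postcondition u + 3*cnt - 1 = -3 must hold; in canonical form it is 3*cnt + u = -2.
Before skip: 3*cnt + u = -2
Before assert t > 3*t + 2*u - 3 and 3*g + 4 > -6: 2*t + 2*u < 3 and 3*g > -10 and 3*cnt + u = -2
Before g := u - t + 2: 2*t + 2*u < 3 and 3*u > 3*t - 16 and 3*cnt + u = -2
The weakest precondition is 2*t + 2*u < 3 and 3*u > 3*t - 16 and 3*cnt + u = -2.
Check whether 2*t + 2*u < 2 and 3*u > 3*t - 16 and 3*cnt + u = -2 implies it.
Every state satisfying the precondition satisfies the weakest precondition: the implication holds.
Answer: valid


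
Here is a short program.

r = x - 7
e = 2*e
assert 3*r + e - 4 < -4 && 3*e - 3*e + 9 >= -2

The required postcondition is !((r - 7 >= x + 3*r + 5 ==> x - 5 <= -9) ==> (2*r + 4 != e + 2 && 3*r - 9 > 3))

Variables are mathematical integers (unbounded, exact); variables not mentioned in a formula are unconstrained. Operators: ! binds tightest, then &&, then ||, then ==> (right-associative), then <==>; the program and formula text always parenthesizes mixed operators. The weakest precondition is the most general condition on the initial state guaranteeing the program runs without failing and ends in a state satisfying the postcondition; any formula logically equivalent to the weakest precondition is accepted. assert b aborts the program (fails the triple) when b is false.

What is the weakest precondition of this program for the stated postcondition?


Working backward. After the program, the postcondition !((r - 7 >= x + 3*r + 5 ==> x - 5 <= -9) ==> (2*r + 4 != e + 2 && 3*r - 9 > 3)) must hold; in canonical form it is !((2*r + x <= -12 ==> x <= -4) ==> (2*r != e - 2 && 3*r > 12)).
Before assert 3*r + e - 4 < -4 && 3*e - 3*e + 9 >= -2: e + 3*r < 0 && (!((2*r + x <= -12 ==> x <= -4) ==> (2*r != e - 2 && 3*r > 12)))
Before e := 2*e: 2*e + 3*r < 0 && (!((2*r + x <= -12 ==> x <= -4) ==> (2*r != 2*e - 2 && 3*r > 12)))
Before r := x - 7: 2*e + 3*x < 21 && (!((3*x <= 2 ==> x <= -4) ==> (2*x != 2*e + 12 && 3*x > 33)))
Answer: WP = 2*e + 3*x < 21 && (!((3*x <= 2 ==> x <= -4) ==> (2*x != 2*e + 12 && 3*x > 33)))


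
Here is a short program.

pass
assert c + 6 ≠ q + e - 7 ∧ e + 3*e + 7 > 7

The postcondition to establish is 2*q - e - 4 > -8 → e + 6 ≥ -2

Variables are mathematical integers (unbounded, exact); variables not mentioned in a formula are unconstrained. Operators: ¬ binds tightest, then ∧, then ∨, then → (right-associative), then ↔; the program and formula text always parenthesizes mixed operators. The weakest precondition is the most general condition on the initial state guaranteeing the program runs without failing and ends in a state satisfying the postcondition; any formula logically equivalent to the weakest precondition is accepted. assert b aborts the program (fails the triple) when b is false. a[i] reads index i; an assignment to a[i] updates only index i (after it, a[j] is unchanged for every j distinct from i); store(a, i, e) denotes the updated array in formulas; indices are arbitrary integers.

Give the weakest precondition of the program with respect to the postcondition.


Working backward. After the program, the postcondition 2*q - e - 4 > -8 → e + 6 ≥ -2 must hold; in canonical form it is 2*q > e - 4 → e ≥ -8.
Before assert c + 6 ≠ q + e - 7 ∧ e + 3*e + 7 > 7: c ≠ e + q - 13 ∧ 4*e > 0 ∧ (2*q > e - 4 → e ≥ -8)
Before skip: c ≠ e + q - 13 ∧ 4*e > 0 ∧ (2*q > e - 4 → e ≥ -8)
Answer: WP = c ≠ e + q - 13 ∧ 4*e > 0 ∧ (2*q > e - 4 → e ≥ -8)


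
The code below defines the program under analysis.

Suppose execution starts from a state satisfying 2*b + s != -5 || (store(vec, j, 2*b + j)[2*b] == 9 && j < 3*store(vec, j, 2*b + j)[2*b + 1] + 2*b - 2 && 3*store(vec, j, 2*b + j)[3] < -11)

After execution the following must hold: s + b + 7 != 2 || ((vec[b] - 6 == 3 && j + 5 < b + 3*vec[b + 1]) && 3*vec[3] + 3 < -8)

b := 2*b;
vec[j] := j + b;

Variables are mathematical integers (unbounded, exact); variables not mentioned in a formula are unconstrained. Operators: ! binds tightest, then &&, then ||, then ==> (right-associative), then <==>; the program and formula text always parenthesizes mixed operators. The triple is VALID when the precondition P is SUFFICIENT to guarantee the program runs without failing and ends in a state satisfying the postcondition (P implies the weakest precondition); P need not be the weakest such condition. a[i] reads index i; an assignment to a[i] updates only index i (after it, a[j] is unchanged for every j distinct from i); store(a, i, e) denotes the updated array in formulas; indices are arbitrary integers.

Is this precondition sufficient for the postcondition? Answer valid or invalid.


Working backward. After the program, the postcondition s + b + 7 != 2 || ((vec[b] - 6 == 3 && j + 5 < b + 3*vec[b + 1]) && 3*vec[3] + 3 < -8) must hold; in canonical form it is b + s != -5 || (vec[b] == 9 && j < 3*vec[b + 1] + b - 5 && 3*vec[3] < -11).
Before vec[j] := j + b: b + s != -5 || (store(vec, j, b + j)[b] == 9 && j < 3*store(vec, j, b + j)[b + 1] + b - 5 && 3*store(vec, j, b + j)[3] < -11)
Before b := 2*b: 2*b + s != -5 || (store(vec, j, 2*b + j)[2*b] == 9 && j < 3*store(vec, j, 2*b + j)[2*b + 1] + 2*b - 5 && 3*store(vec, j, 2*b + j)[3] < -11)
The weakest precondition is 2*b + s != -5 || (store(vec, j, 2*b + j)[2*b] == 9 && j < 3*store(vec, j, 2*b + j)[2*b + 1] + 2*b - 5 && 3*store(vec, j, 2*b + j)[3] < -11).
Check whether 2*b + s != -5 || (store(vec, j, 2*b + j)[2*b] == 9 && j < 3*store(vec, j, 2*b + j)[2*b + 1] + 2*b - 2 && 3*store(vec, j, 2*b + j)[3] < -11) implies it.
Countermodel: at the initial state b = -30152, j = -35381, s = 60299, vec = {[-60304] = 9, [-60303] = 8309, [-35381] = 2, [3] = -4, elsewhere 2}, the precondition holds but the weakest precondition fails.
Answer: invalid


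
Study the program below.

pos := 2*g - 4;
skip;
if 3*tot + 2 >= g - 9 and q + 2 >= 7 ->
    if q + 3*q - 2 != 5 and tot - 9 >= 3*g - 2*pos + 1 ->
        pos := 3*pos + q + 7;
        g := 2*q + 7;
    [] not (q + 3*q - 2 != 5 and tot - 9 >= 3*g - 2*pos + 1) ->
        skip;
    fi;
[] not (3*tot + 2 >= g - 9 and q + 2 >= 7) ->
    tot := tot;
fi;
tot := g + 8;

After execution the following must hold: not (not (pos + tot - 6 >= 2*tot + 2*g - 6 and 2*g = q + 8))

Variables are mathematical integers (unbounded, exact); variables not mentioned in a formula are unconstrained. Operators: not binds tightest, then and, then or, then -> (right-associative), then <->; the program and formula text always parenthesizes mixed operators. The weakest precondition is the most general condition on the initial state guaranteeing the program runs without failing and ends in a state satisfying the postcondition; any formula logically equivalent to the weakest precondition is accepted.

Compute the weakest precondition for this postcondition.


Working backward. After the program, the postcondition not (not (pos + tot - 6 >= 2*tot + 2*g - 6 and 2*g = q + 8)) must hold; in canonical form it is pos >= 2*g + tot and 2*g = q + 8.
Before tot := g + 8: pos >= 3*g + 8 and 2*g = q + 8
Then branch requires ((4*q != 7 and 2*pos + tot >= 3*g + 10) -> (3*pos >= 5*q + 22 and 3*q = -6)) and ((not (4*q != 7 and 2*pos + tot >= 3*g + 10)) -> (pos >= 3*g + 8 and 2*g = q + 8)); else branch requires pos >= 3*g + 8 and 2*g = q + 8.
Before the if: ((3*tot >= g - 11 and q >= 5) -> (((4*q != 7 and 2*pos + tot >= 3*g + 10) -> (3*pos >= 5*q + 22 and 3*q = -6)) and ((not (4*q != 7 and 2*pos + tot >= 3*g + 10)) -> (pos >= 3*g + 8 and 2*g = q + 8)))) and ((not (3*tot >= g - 11 and q >= 5)) -> (pos >= 3*g + 8 and 2*g = q + 8))
Before skip: ((3*tot >= g - 11 and q >= 5) -> (((4*q != 7 and 2*pos + tot >= 3*g + 10) -> (3*pos >= 5*q + 22 and 3*q = -6)) and ((not (4*q != 7 and 2*pos + tot >= 3*g + 10)) -> (pos >= 3*g + 8 and 2*g = q + 8)))) and ((not (3*tot >= g - 11 and q >= 5)) -> (pos >= 3*g + 8 and 2*g = q + 8))
Before pos := 2*g - 4: ((3*tot >= g - 11 and q >= 5) -> (((4*q != 7 and g + tot >= 18) -> (6*g >= 5*q + 34 and 3*q = -6)) and ((not (4*q != 7 and g + tot >= 18)) -> (g <= -12 and 2*g = q + 8)))) and ((not (3*tot >= g - 11 and q >= 5)) -> (g <= -12 and 2*g = q + 8))
Answer: WP = ((3*tot >= g - 11 and q >= 5) -> (((4*q != 7 and g + tot >= 18) -> (6*g >= 5*q + 34 and 3*q = -6)) and ((not (4*q != 7 and g + tot >= 18)) -> (g <= -12 and 2*g = q + 8)))) and ((not (3*tot >= g - 11 and q >= 5)) -> (g <= -12 and 2*g = q + 8))
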